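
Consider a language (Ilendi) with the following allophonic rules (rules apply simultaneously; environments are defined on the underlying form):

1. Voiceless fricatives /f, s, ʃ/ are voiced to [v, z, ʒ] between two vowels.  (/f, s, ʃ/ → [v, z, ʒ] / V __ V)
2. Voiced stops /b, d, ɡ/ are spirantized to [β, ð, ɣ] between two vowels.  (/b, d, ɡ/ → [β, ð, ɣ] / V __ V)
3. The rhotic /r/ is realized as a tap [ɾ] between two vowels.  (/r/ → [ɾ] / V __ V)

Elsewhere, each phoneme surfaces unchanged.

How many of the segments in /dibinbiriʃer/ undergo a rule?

Segments that undergo a rule: /b/ → [β] (rule 2); /r/ → [ɾ] (rule 3); /ʃ/ → [ʒ] (rule 1).
All other segments surface unchanged.

3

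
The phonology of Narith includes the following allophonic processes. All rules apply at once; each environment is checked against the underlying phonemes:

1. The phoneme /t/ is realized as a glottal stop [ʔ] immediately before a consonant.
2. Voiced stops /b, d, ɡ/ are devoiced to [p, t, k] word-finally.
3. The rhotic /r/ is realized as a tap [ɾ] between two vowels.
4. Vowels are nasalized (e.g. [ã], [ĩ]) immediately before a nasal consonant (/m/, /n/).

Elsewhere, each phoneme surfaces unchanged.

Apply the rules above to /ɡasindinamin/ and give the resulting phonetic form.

/ɡ/ (word-initial): rule 2 targets it, but not word-finally → unchanged [ɡ].
/a/ — between /ɡ/ and /s/; rule 4 does not apply here → [a].
/s/ (between /a/ and /i/): no rule targets it → [s].
/i/ — between /s/ and /n/, before a nasal consonant — surfaces as [ĩ] (rule 4).
/n/ (between /i/ and /d/): no rule targets it → [n].
/d/ (between /n/ and /i/) is in the target of rule 2 but the environment (word-finally) is not met → [d].
/i/ (between /d/ and /n/): before a nasal consonant, so rule 4 applies → [ĩ].
/n/ (between /i/ and /a/): no rule targets it → [n].
/a/ meets the environment for rule 4 (before a nasal consonant) → [ã].
/m/ (between /a/ and /i/) is unaffected → [m].
/i/ — between /m/ and /n/, before a nasal consonant — surfaces as [ĩ] (rule 4).
/n/ — not in any rule's target class → [n].

[ɡasĩndĩnãmĩn]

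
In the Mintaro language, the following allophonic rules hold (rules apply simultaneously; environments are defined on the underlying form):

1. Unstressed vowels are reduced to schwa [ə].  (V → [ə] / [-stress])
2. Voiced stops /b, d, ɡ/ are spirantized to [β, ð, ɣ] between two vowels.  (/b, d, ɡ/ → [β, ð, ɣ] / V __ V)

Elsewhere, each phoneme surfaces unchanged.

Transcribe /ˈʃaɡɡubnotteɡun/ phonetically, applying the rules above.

[ˈʃaɡɡəbnəttəɣən]

/ʃ/ (word-initial) is unaffected → [ʃ].
/a/ (between /ʃ/ and /ɡ/) fails the environment for rule 1, so it stays [a].
/ɡ/ (between /a/ and /ɡ/): rule 2 targets it, but not between two vowels → unchanged [ɡ].
/ɡ/ (between /ɡ/ and /u/): rule 2 targets it, but not between two vowels → unchanged [ɡ].
/u/ (between /ɡ/ and /b/) occurs in an unstressed syllable → [ə] by rule 1.
/b/ — between /u/ and /n/; rule 2 does not apply here → [b].
/n/ — not in any rule's target class → [n].
/o/ (between /n/ and /t/): in an unstressed syllable, so rule 1 applies → [ə].
/t/ (between /o/ and /t/) is unaffected → [t].
/t/ (between /t/ and /e/): no rule targets it → [t].
/e/ (between /t/ and /ɡ/) occurs in an unstressed syllable → [ə] by rule 1.
/ɡ/ — between /e/ and /u/, between two vowels — surfaces as [ɣ] (rule 2).
/u/ meets the environment for rule 1 (in an unstressed syllable) → [ə].
/n/ — not in any rule's target class → [n].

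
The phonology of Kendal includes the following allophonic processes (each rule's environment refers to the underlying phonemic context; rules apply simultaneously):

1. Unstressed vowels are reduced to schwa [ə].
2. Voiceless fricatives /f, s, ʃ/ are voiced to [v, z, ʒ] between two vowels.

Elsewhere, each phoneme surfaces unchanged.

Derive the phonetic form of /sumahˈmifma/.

/s/ (word-initial) fails the environment for rule 2, so it stays [s].
Rule 1 applies to /u/ (between /s/ and /m/: in an unstressed syllable) → [ə].
/m/ stays [m].
/a/ — between /m/ and /h/, in an unstressed syllable — surfaces as [ə] (rule 1).
/h/ (between /a/ and /m/): no rule targets it → [h].
/m/ — not in any rule's target class → [m].
/i/ (between /m/ and /f/): rule 1 targets it, but not in an unstressed syllable → unchanged [i].
/f/ (between /i/ and /m/): rule 2 targets it, but not between two vowels → unchanged [f].
/m/ (between /f/ and /a/): no rule targets it → [m].
/a/ (word-final) occurs in an unstressed syllable → [ə] by rule 1.

[səməhˈmifmə]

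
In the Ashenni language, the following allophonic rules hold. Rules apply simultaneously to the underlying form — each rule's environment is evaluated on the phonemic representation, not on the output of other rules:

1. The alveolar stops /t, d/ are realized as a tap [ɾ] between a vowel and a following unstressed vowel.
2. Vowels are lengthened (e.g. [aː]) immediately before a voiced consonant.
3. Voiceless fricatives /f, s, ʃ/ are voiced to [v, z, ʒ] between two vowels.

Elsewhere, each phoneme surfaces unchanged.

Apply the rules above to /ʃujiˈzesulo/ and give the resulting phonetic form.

[ʃuːjiːˈzezuːlo]

/ʃ/ (word-initial): rule 3 targets it, but not between two vowels → unchanged [ʃ].
/u/ (between /ʃ/ and /j/): before a voiced consonant, so rule 2 applies → [uː].
/j/ stays [j].
/i/ (between /j/ and /z/): before a voiced consonant, so rule 2 applies → [iː].
/z/ (between /i/ and /e/): no rule targets it → [z].
/e/ (between /z/ and /s/): rule 2 targets it, but not before a voiced consonant → unchanged [e].
/s/ (between /e/ and /u/): between two vowels, so rule 3 applies → [z].
/u/ (between /s/ and /l/): before a voiced consonant, so rule 2 applies → [uː].
/l/ (between /u/ and /o/): no rule targets it → [l].
/o/ (word-final) is in the target of rule 2 but the environment (before a voiced consonant) is not met → [o].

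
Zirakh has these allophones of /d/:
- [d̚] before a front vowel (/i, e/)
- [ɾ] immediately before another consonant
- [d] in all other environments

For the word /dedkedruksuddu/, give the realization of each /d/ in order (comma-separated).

Occurrence 1 (position 1): before a front vowel (/i, e/) → [d̚].
Occurrence 2 (position 3): immediately before another consonant → [ɾ].
Occurrence 3 (position 6): immediately before another consonant → [ɾ].
Occurrence 4 (position 12): immediately before another consonant → [ɾ].
Occurrence 5 (position 13): no conditioning environment matches → elsewhere allophone [d].

[d̚], [ɾ], [ɾ], [ɾ], [d]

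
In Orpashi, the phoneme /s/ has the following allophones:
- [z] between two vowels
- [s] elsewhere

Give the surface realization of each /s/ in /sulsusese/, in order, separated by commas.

Occurrence 1 (position 1): no conditioning environment matches → elsewhere allophone [s].
Occurrence 2 (position 4): no conditioning environment matches → elsewhere allophone [s].
Occurrence 3 (position 6): between two vowels → [z].
Occurrence 4 (position 8): between two vowels → [z].

[s], [s], [z], [z]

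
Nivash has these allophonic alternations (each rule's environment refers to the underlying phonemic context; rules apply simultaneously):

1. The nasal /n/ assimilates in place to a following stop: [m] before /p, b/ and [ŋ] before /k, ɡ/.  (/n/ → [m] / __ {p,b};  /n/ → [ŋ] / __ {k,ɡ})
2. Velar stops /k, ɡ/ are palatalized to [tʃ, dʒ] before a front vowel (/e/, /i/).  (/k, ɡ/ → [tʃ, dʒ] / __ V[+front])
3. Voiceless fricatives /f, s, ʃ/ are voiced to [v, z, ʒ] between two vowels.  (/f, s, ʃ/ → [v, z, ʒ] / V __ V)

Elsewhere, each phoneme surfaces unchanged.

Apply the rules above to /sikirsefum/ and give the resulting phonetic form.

/s/ (word-initial): rule 3 targets it, but not between two vowels → unchanged [s].
/i/ (between /s/ and /k/) is unaffected → [i].
/k/ meets the environment for rule 2 (before a front vowel) → [tʃ].
/i/ — not in any rule's target class → [i].
/r/ (between /i/ and /s/): no rule targets it → [r].
/s/ (between /r/ and /e/) fails the environment for rule 3, so it stays [s].
/e/ (between /s/ and /f/) is unaffected → [e].
/f/ (between /e/ and /u/): between two vowels, so rule 3 applies → [v].
/u/ (between /f/ and /m/): no rule targets it → [u].
/m/ — not in any rule's target class → [m].

[sitʃirsevum]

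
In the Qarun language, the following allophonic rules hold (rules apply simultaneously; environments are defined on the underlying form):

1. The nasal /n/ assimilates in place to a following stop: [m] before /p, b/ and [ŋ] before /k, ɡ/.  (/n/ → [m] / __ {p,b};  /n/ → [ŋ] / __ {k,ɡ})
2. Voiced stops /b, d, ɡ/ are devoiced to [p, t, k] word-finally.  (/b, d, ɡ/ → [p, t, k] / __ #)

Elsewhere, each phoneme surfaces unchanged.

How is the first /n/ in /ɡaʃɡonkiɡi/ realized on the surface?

[ŋ]

Rule 1 applies to /n/ (between /o/ and /k/: before a labial or velar stop) → [ŋ].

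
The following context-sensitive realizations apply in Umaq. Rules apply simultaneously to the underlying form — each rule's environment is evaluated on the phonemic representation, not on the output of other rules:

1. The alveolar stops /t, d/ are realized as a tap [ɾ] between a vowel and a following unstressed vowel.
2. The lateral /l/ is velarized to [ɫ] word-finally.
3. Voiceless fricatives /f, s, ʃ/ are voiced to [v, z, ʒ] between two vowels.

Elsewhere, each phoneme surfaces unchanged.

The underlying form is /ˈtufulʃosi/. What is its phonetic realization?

[ˈtuvulʃozi]

/t/ (word-initial) is in the target of rule 1 but the environment (between a vowel and a following unstressed vowel) is not met → [t].
/f/ (between /u/ and /u/): between two vowels, so rule 3 applies → [v].
/l/ (between /u/ and /ʃ/): rule 2 targets it, but not word-finally → unchanged [l].
/ʃ/ (between /l/ and /o/) fails the environment for rule 3, so it stays [ʃ].
/s/ (between /o/ and /i/) occurs between two vowels → [z] by rule 3.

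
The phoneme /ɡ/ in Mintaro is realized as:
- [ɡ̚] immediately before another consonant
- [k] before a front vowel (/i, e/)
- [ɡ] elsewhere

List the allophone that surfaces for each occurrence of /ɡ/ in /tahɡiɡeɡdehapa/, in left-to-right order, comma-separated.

Occurrence 1 (position 4): before a front vowel (/i, e/) → [k].
Occurrence 2 (position 6): before a front vowel (/i, e/) → [k].
Occurrence 3 (position 8): immediately before another consonant → [ɡ̚].

[k], [k], [ɡ̚]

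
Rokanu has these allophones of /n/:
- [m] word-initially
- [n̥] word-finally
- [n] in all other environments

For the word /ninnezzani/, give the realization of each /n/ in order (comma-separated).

Occurrence 1 (position 1): word-initially → [m].
Occurrence 2 (position 3): no conditioning environment matches → elsewhere allophone [n].
Occurrence 3 (position 4): no conditioning environment matches → elsewhere allophone [n].
Occurrence 4 (position 9): no conditioning environment matches → elsewhere allophone [n].

[m], [n], [n], [n]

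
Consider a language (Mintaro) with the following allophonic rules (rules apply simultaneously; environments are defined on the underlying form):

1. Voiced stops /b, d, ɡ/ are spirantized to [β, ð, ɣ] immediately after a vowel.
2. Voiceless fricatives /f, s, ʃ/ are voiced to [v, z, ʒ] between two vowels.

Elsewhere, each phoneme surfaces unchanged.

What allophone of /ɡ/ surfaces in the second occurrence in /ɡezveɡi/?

[ɣ]

/ɡ/ — between /e/ and /i/, immediately after a vowel — surfaces as [ɣ] (rule 1).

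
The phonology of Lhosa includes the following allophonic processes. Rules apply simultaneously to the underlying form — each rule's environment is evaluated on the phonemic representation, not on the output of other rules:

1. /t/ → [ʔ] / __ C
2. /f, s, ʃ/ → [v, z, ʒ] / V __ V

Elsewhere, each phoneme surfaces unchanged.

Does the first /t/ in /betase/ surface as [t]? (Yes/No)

Yes

/t/ (between /e/ and /a/): rule 1 targets it, but not immediately before a consonant → unchanged [t].
The actual realization is [t], which matches [t].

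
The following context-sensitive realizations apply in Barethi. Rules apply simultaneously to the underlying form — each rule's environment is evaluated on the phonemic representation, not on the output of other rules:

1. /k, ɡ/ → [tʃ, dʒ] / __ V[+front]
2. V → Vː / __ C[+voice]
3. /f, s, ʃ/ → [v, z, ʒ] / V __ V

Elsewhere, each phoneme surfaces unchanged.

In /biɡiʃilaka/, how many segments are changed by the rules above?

4

Segments that undergo a rule: /i/ → [iː] (rule 2); /ɡ/ → [dʒ] (rule 1); /ʃ/ → [ʒ] (rule 3); /i/ → [iː] (rule 2).
All other segments surface unchanged.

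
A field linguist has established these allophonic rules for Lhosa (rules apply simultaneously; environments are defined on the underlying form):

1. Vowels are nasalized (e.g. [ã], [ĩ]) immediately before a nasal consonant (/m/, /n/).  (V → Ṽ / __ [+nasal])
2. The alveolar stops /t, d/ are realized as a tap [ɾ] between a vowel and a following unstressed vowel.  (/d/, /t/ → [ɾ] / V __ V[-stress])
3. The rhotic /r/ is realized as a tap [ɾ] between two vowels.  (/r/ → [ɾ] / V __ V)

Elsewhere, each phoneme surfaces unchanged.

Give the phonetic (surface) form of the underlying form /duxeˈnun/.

[duxẽˈnũn]

/d/ — word-initial; rule 2 does not apply here → [d].
/u/ (between /d/ and /x/) fails the environment for rule 1, so it stays [u].
/x/ — not in any rule's target class → [x].
/e/ meets the environment for rule 1 (before a nasal consonant) → [ẽ].
/n/ — not in any rule's target class → [n].
/u/ meets the environment for rule 1 (before a nasal consonant) → [ũ].
/n/ (word-final): no rule targets it → [n].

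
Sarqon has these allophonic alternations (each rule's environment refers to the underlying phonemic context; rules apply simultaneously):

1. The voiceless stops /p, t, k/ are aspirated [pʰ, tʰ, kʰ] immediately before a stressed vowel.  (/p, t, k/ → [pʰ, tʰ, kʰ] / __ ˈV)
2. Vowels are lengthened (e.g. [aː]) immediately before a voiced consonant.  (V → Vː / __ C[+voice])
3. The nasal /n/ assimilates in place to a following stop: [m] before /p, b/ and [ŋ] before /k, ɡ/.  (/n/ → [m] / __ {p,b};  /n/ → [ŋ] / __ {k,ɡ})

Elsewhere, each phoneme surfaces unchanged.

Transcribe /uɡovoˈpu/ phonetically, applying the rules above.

/u/ (word-initial) occurs before a voiced consonant → [uː] by rule 2.
Rule 2 applies to /o/ (between /ɡ/ and /v/: before a voiced consonant) → [oː].
/o/ — between /v/ and /p/; rule 2 does not apply here → [o].
/p/ — between /o/ and /u/, immediately before a stressed vowel — surfaces as [pʰ] (rule 1).
/u/ (word-final) fails the environment for rule 2, so it stays [u].

[uːɡoːvoˈpʰu]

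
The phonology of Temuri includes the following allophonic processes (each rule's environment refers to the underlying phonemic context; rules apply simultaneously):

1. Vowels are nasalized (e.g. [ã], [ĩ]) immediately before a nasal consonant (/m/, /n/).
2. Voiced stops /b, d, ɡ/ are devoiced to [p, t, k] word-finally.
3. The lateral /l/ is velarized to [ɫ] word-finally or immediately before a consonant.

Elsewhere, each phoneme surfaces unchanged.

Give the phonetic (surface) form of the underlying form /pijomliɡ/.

/p/ — not in any rule's target class → [p].
/i/ — between /p/ and /j/; rule 1 does not apply here → [i].
/j/ (between /i/ and /o/) is unaffected → [j].
/o/ — between /j/ and /m/, before a nasal consonant — surfaces as [õ] (rule 1).
/m/ (between /o/ and /l/) is unaffected → [m].
/l/ — between /m/ and /i/; rule 3 does not apply here → [l].
/i/ (between /l/ and /ɡ/) fails the environment for rule 1, so it stays [i].
/ɡ/ meets the environment for rule 2 (word-finally) → [k].

[pijõmlik]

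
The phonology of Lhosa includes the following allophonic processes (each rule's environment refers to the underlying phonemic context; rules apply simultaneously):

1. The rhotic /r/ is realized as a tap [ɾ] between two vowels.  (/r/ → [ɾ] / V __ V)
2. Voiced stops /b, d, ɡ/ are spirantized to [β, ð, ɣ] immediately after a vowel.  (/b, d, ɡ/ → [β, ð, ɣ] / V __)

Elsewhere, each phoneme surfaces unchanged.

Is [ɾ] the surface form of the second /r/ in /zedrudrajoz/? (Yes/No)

No

/r/ — between /d/ and /a/; rule 1 does not apply here → [r].
The actual realization is [r], not [ɾ].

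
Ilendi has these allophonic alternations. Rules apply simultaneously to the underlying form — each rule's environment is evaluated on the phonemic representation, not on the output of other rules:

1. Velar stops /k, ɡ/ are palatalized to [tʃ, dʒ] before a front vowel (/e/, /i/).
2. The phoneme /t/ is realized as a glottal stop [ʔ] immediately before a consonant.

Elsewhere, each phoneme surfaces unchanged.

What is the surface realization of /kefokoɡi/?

/k/ (word-initial): before a front vowel, so rule 1 applies → [tʃ].
/e/ stays [e].
/f/ — not in any rule's target class → [f].
/o/ stays [o].
/k/ (between /o/ and /o/) fails the environment for rule 1, so it stays [k].
/o/ (between /k/ and /ɡ/): no rule targets it → [o].
Rule 1 applies to /ɡ/ (between /o/ and /i/: before a front vowel) → [dʒ].
/i/ — not in any rule's target class → [i].

[tʃefokodʒi]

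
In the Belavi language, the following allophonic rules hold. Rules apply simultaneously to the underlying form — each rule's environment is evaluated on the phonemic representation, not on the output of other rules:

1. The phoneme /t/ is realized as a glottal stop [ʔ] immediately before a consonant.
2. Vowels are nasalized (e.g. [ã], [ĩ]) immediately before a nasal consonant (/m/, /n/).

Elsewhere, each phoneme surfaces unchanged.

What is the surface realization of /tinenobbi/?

[tĩnẽnobbi]

/t/ (word-initial): rule 1 targets it, but not immediately before a consonant → unchanged [t].
/i/ meets the environment for rule 2 (before a nasal consonant) → [ĩ].
/e/ meets the environment for rule 2 (before a nasal consonant) → [ẽ].
/o/ (between /n/ and /b/): rule 2 targets it, but not before a nasal consonant → unchanged [o].
/i/ (word-final): rule 2 targets it, but not before a nasal consonant → unchanged [i].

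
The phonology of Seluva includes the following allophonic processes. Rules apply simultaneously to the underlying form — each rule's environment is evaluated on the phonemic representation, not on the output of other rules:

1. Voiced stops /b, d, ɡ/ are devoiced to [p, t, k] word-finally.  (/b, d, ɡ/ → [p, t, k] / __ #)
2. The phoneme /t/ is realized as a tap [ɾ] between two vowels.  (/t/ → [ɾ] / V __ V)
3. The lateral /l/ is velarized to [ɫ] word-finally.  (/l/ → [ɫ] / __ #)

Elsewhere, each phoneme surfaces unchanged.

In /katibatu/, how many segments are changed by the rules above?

2

Segments that undergo a rule: /t/ → [ɾ] (rule 2); /t/ → [ɾ] (rule 2).
All other segments surface unchanged.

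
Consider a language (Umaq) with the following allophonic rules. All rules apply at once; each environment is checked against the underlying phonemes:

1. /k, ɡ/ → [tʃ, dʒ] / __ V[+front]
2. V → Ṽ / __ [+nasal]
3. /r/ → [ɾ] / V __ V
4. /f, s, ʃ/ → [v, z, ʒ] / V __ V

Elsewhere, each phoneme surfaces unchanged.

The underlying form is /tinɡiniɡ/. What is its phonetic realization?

[tĩndʒĩniɡ]

/t/ stays [t].
/i/ — between /t/ and /n/, before a nasal consonant — surfaces as [ĩ] (rule 2).
/n/ stays [n].
/ɡ/ (between /n/ and /i/): before a front vowel, so rule 1 applies → [dʒ].
Rule 2 applies to /i/ (between /ɡ/ and /n/: before a nasal consonant) → [ĩ].
/n/ stays [n].
/i/ (between /n/ and /ɡ/) is in the target of rule 2 but the environment (before a nasal consonant) is not met → [i].
/ɡ/ (word-final) fails the environment for rule 1, so it stays [ɡ].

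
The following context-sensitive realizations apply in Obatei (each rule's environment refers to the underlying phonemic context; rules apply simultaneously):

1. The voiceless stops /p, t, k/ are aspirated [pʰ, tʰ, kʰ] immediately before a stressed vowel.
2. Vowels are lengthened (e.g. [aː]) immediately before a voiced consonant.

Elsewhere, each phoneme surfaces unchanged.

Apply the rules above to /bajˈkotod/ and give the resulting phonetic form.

/b/ (word-initial): no rule targets it → [b].
/a/ meets the environment for rule 2 (before a voiced consonant) → [aː].
/j/ (between /a/ and /k/): no rule targets it → [j].
/k/ (between /j/ and /o/): immediately before a stressed vowel, so rule 1 applies → [kʰ].
/o/ (between /k/ and /t/): rule 2 targets it, but not before a voiced consonant → unchanged [o].
/t/ — between /o/ and /o/; rule 1 does not apply here → [t].
/o/ (between /t/ and /d/): before a voiced consonant, so rule 2 applies → [oː].
/d/ — not in any rule's target class → [d].

[baːjˈkʰotoːd]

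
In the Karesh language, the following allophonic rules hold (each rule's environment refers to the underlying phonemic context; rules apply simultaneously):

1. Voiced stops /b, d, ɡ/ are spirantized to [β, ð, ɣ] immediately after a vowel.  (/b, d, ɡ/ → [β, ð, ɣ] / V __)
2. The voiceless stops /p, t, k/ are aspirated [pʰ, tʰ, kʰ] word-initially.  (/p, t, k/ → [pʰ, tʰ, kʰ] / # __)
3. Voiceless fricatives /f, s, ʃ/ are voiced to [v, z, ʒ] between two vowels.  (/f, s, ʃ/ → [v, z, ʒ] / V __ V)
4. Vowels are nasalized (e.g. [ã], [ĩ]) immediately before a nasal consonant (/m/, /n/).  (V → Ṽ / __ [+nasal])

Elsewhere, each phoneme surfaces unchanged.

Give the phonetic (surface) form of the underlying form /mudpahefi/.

[muðpahevi]

/m/ (word-initial) is unaffected → [m].
/u/ (between /m/ and /d/) fails the environment for rule 4, so it stays [u].
Rule 1 applies to /d/ (between /u/ and /p/: immediately after a vowel) → [ð].
/p/ (between /d/ and /a/) is in the target of rule 2 but the environment (word-initially) is not met → [p].
/a/ (between /p/ and /h/) fails the environment for rule 4, so it stays [a].
/h/ (between /a/ and /e/) is unaffected → [h].
/e/ (between /h/ and /f/) fails the environment for rule 4, so it stays [e].
/f/ (between /e/ and /i/): between two vowels, so rule 3 applies → [v].
/i/ (word-final) is in the target of rule 4 but the environment (before a nasal consonant) is not met → [i].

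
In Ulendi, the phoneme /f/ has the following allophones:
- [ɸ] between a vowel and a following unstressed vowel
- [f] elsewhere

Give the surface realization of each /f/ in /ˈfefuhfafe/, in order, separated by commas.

Occurrence 1 (position 1): no conditioning environment matches → elsewhere allophone [f].
Occurrence 2 (position 3): between a vowel and a following unstressed vowel → [ɸ].
Occurrence 3 (position 6): no conditioning environment matches → elsewhere allophone [f].
Occurrence 4 (position 8): between a vowel and a following unstressed vowel → [ɸ].

[f], [ɸ], [f], [ɸ]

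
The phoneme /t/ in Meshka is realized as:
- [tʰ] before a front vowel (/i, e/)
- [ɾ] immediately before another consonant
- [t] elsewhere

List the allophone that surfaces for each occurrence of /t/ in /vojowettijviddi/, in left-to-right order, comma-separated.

[ɾ], [tʰ]

Occurrence 1 (position 7): immediately before another consonant → [ɾ].
Occurrence 2 (position 8): before a front vowel (/i, e/) → [tʰ].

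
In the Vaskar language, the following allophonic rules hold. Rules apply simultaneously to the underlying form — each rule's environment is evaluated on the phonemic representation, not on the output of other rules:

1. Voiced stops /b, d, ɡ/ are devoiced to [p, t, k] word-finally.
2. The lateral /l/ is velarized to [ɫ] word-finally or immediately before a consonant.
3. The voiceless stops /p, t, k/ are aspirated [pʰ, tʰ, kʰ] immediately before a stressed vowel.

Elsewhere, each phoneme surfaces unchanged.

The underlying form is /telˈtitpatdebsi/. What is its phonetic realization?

[teɫˈtʰitpatdebsi]

/t/ — word-initial; rule 3 does not apply here → [t].
/l/ (between /e/ and /t/) occurs word-finally or immediately before a consonant → [ɫ] by rule 2.
/t/ — between /l/ and /i/, immediately before a stressed vowel — surfaces as [tʰ] (rule 3).
/t/ (between /i/ and /p/) fails the environment for rule 3, so it stays [t].
/p/ (between /t/ and /a/) fails the environment for rule 3, so it stays [p].
/t/ — between /a/ and /d/; rule 3 does not apply here → [t].
/d/ — between /t/ and /e/; rule 1 does not apply here → [d].
/b/ — between /e/ and /s/; rule 1 does not apply here → [b].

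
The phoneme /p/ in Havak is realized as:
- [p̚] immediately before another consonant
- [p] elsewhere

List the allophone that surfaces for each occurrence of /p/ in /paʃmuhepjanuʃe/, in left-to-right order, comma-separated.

[p], [p̚]

Occurrence 1 (position 1): no conditioning environment matches → elsewhere allophone [p].
Occurrence 2 (position 8): immediately before another consonant → [p̚].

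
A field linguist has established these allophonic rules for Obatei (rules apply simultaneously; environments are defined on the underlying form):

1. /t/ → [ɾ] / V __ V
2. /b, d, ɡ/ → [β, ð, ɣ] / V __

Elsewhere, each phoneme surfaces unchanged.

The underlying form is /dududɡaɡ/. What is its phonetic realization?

[duðuðɡaɣ]

/d/ (word-initial) is in the target of rule 2 but the environment (immediately after a vowel) is not met → [d].
/u/ (between /d/ and /d/): no rule targets it → [u].
/d/ meets the environment for rule 2 (immediately after a vowel) → [ð].
/u/ (between /d/ and /d/): no rule targets it → [u].
Rule 2 applies to /d/ (between /u/ and /ɡ/: immediately after a vowel) → [ð].
/ɡ/ (between /d/ and /a/) fails the environment for rule 2, so it stays [ɡ].
/a/ stays [a].
/ɡ/ (word-final): immediately after a vowel, so rule 2 applies → [ɣ].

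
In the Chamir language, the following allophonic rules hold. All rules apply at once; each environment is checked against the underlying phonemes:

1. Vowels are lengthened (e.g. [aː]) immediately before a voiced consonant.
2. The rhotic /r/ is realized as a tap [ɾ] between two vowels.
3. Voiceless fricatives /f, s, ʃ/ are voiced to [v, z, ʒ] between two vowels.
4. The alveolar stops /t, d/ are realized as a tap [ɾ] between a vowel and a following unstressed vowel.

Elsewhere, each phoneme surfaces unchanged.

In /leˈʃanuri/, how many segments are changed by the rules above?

Segments that undergo a rule: /ʃ/ → [ʒ] (rule 3); /a/ → [aː] (rule 1); /u/ → [uː] (rule 1); /r/ → [ɾ] (rule 2).
All other segments surface unchanged.

4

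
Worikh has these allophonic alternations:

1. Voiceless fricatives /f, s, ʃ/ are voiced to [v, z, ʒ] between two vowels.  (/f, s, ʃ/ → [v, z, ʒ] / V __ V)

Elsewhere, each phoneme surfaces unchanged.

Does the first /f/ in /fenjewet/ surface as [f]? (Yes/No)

/f/ (word-initial) fails the environment for rule 1, so it stays [f].
The actual realization is [f], which matches [f].

Yes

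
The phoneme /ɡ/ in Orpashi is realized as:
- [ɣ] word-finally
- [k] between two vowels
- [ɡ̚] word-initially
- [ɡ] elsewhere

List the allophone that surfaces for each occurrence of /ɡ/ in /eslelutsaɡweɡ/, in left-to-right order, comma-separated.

Occurrence 1 (position 10): no conditioning environment matches → elsewhere allophone [ɡ].
Occurrence 2 (position 13): word-finally → [ɣ].

[ɡ], [ɣ]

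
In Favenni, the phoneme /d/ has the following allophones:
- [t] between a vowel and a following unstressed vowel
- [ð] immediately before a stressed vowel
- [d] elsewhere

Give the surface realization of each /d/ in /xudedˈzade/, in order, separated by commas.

Occurrence 1 (position 3): between a vowel and a following unstressed vowel → [t].
Occurrence 2 (position 5): no conditioning environment matches → elsewhere allophone [d].
Occurrence 3 (position 8): between a vowel and a following unstressed vowel → [t].

[t], [d], [t]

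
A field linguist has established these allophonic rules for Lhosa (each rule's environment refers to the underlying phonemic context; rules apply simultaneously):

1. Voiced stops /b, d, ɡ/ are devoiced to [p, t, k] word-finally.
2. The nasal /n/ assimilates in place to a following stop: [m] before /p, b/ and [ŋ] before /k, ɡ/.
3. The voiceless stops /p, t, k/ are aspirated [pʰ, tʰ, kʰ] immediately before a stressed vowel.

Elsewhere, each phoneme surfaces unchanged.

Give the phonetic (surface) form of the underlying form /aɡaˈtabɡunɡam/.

[aɡaˈtʰabɡuŋɡam]

/a/ stays [a].
/ɡ/ (between /a/ and /a/) fails the environment for rule 1, so it stays [ɡ].
/a/ — not in any rule's target class → [a].
/t/ — between /a/ and /a/, immediately before a stressed vowel — surfaces as [tʰ] (rule 3).
/a/ stays [a].
/b/ — between /a/ and /ɡ/; rule 1 does not apply here → [b].
/ɡ/ — between /b/ and /u/; rule 1 does not apply here → [ɡ].
/u/ (between /ɡ/ and /n/) is unaffected → [u].
/n/ (between /u/ and /ɡ/): before a labial or velar stop, so rule 2 applies → [ŋ].
/ɡ/ (between /n/ and /a/): rule 1 targets it, but not word-finally → unchanged [ɡ].
/a/ — not in any rule's target class → [a].
/m/ stays [m].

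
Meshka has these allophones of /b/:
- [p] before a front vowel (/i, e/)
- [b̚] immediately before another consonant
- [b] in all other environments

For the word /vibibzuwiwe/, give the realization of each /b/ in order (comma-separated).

[p], [b̚]

Occurrence 1 (position 3): before a front vowel (/i, e/) → [p].
Occurrence 2 (position 5): immediately before another consonant → [b̚].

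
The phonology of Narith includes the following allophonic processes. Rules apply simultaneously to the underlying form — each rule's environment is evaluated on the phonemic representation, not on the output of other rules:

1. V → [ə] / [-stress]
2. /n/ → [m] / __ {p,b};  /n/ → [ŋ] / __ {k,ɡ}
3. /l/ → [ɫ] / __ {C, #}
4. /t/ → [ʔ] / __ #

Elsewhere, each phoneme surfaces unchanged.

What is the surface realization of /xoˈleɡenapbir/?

/o/ meets the environment for rule 1 (in an unstressed syllable) → [ə].
/l/ (between /o/ and /e/) fails the environment for rule 3, so it stays [l].
/e/ — between /l/ and /ɡ/; rule 1 does not apply here → [e].
Rule 1 applies to /e/ (between /ɡ/ and /n/: in an unstressed syllable) → [ə].
/n/ (between /e/ and /a/): rule 2 targets it, but not before a labial or velar stop → unchanged [n].
Rule 1 applies to /a/ (between /n/ and /p/: in an unstressed syllable) → [ə].
Rule 1 applies to /i/ (between /b/ and /r/: in an unstressed syllable) → [ə].

[xəˈleɡənəpbər]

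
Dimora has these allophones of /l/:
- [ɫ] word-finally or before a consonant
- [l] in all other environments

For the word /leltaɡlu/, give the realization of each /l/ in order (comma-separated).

[l], [ɫ], [l]

Occurrence 1 (position 1): no conditioning environment matches → elsewhere allophone [l].
Occurrence 2 (position 3): word-finally or before a consonant → [ɫ].
Occurrence 3 (position 7): no conditioning environment matches → elsewhere allophone [l].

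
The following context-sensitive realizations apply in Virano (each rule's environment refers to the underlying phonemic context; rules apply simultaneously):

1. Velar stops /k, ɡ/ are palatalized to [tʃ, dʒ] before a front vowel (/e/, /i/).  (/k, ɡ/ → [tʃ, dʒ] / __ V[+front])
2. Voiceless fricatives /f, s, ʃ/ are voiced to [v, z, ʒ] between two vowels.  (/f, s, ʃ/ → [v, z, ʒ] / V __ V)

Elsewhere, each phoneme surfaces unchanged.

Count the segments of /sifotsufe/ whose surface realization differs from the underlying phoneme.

Segments that undergo a rule: /f/ → [v] (rule 2); /f/ → [v] (rule 2).
All other segments surface unchanged.

2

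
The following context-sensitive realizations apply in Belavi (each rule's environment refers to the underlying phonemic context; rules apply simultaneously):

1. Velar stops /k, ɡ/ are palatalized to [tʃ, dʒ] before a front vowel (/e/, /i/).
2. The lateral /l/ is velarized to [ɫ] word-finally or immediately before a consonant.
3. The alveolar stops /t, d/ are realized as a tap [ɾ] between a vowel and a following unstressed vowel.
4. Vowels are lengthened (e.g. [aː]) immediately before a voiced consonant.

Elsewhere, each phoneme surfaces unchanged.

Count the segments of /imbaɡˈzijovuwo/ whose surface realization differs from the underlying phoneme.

Segments that undergo a rule: /i/ → [iː] (rule 4); /a/ → [aː] (rule 4); /i/ → [iː] (rule 4); /o/ → [oː] (rule 4); /u/ → [uː] (rule 4).
All other segments surface unchanged.

5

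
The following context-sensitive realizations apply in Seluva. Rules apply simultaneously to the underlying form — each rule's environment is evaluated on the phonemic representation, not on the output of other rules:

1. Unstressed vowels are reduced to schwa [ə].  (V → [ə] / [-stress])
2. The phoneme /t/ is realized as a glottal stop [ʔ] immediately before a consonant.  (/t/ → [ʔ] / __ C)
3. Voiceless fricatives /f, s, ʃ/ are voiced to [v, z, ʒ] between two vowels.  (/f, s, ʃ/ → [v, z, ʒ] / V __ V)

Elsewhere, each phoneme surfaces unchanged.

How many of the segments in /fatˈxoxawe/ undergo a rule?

Segments that undergo a rule: /a/ → [ə] (rule 1); /t/ → [ʔ] (rule 2); /a/ → [ə] (rule 1); /e/ → [ə] (rule 1).
All other segments surface unchanged.

4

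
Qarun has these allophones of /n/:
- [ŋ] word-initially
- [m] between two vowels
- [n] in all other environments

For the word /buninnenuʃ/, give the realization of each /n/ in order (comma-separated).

[m], [n], [n], [m]

Occurrence 1 (position 3): between two vowels → [m].
Occurrence 2 (position 5): no conditioning environment matches → elsewhere allophone [n].
Occurrence 3 (position 6): no conditioning environment matches → elsewhere allophone [n].
Occurrence 4 (position 8): between two vowels → [m].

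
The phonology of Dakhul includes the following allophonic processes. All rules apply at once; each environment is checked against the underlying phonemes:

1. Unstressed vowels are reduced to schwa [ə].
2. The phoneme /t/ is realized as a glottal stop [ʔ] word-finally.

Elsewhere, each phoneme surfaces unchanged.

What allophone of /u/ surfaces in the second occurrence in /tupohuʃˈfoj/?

/u/ meets the environment for rule 1 (in an unstressed syllable) → [ə].

[ə]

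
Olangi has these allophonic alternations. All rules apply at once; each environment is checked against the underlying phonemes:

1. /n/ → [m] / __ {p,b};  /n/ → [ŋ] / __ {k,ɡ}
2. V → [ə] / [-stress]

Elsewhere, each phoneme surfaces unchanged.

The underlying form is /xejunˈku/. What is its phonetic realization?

/x/ (word-initial): no rule targets it → [x].
/e/ meets the environment for rule 2 (in an unstressed syllable) → [ə].
/j/ (between /e/ and /u/) is unaffected → [j].
/u/ (between /j/ and /n/) occurs in an unstressed syllable → [ə] by rule 2.
/n/ (between /u/ and /k/): before a labial or velar stop, so rule 1 applies → [ŋ].
/k/ stays [k].
/u/ (word-final) fails the environment for rule 2, so it stays [u].

[xəjəŋˈku]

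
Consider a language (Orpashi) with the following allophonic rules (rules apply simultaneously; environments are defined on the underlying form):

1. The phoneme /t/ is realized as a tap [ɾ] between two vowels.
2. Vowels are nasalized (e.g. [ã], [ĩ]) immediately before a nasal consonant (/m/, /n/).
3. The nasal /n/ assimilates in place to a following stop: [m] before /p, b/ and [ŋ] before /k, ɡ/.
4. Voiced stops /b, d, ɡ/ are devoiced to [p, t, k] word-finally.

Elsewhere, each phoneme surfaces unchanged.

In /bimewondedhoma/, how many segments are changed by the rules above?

Segments that undergo a rule: /i/ → [ĩ] (rule 2); /o/ → [õ] (rule 2); /o/ → [õ] (rule 2).
All other segments surface unchanged.

3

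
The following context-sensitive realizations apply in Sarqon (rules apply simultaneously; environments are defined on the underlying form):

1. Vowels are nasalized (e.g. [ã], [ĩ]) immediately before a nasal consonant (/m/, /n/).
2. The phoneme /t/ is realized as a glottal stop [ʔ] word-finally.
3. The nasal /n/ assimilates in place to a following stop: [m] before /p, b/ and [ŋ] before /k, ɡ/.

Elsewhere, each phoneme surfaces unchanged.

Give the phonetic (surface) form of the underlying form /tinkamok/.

[tĩŋkãmok]

/t/ (word-initial) fails the environment for rule 2, so it stays [t].
Rule 1 applies to /i/ (between /t/ and /n/: before a nasal consonant) → [ĩ].
Rule 3 applies to /n/ (between /i/ and /k/: before a labial or velar stop) → [ŋ].
/k/ — not in any rule's target class → [k].
/a/ meets the environment for rule 1 (before a nasal consonant) → [ã].
/m/ (between /a/ and /o/) is unaffected → [m].
/o/ (between /m/ and /k/): rule 1 targets it, but not before a nasal consonant → unchanged [o].
/k/ (word-final) is unaffected → [k].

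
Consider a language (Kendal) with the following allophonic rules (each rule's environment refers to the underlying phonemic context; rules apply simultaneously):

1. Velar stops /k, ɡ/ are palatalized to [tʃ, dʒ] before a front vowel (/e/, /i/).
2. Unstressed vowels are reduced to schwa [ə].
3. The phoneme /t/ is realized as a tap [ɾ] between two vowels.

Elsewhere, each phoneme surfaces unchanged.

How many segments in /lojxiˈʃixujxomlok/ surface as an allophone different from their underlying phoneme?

5

Segments that undergo a rule: /o/ → [ə] (rule 2); /i/ → [ə] (rule 2); /u/ → [ə] (rule 2); /o/ → [ə] (rule 2); /o/ → [ə] (rule 2).
All other segments surface unchanged.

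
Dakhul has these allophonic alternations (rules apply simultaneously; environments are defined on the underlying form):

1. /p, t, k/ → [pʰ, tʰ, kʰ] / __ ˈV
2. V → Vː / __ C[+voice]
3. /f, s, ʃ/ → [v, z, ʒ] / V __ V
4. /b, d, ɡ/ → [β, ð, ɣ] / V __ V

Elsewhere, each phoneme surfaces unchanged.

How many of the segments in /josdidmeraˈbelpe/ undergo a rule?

5

Segments that undergo a rule: /i/ → [iː] (rule 2); /e/ → [eː] (rule 2); /a/ → [aː] (rule 2); /b/ → [β] (rule 4); /e/ → [eː] (rule 2).
All other segments surface unchanged.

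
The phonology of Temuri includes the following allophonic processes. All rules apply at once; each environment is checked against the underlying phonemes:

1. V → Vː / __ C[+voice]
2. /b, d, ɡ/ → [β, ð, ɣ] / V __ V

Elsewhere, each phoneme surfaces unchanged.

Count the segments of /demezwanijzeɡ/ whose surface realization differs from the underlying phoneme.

Segments that undergo a rule: /e/ → [eː] (rule 1); /e/ → [eː] (rule 1); /a/ → [aː] (rule 1); /i/ → [iː] (rule 1); /e/ → [eː] (rule 1).
All other segments surface unchanged.

5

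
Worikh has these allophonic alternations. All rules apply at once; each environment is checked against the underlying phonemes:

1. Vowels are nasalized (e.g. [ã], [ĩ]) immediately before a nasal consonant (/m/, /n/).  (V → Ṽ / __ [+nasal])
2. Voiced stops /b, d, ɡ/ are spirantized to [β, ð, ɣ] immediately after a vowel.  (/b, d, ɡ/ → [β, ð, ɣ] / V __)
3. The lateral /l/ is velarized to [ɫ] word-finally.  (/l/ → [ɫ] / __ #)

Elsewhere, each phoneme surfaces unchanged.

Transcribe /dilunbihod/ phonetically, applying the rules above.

[dilũnbihoð]

/d/ (word-initial) fails the environment for rule 2, so it stays [d].
/i/ (between /d/ and /l/) fails the environment for rule 1, so it stays [i].
/l/ (between /i/ and /u/) is in the target of rule 3 but the environment (word-finally) is not met → [l].
/u/ (between /l/ and /n/) occurs before a nasal consonant → [ũ] by rule 1.
/n/ (between /u/ and /b/): no rule targets it → [n].
/b/ — between /n/ and /i/; rule 2 does not apply here → [b].
/i/ (between /b/ and /h/) fails the environment for rule 1, so it stays [i].
/h/ (between /i/ and /o/) is unaffected → [h].
/o/ (between /h/ and /d/) is in the target of rule 1 but the environment (before a nasal consonant) is not met → [o].
/d/ meets the environment for rule 2 (immediately after a vowel) → [ð].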